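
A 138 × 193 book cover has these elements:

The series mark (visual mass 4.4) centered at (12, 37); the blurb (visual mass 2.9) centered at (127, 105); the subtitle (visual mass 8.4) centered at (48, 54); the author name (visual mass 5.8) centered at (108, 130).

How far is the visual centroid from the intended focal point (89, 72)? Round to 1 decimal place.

Total weight = 4.4 + 2.9 + 8.4 + 5.8 = 21.5.
Σw·x = 4.4·12 + 2.9·127 + 8.4·48 + 5.8·108 = 1450.7, so x̄ = 1450.7/21.5 ≈ 67.47.
Σw·y = 4.4·37 + 2.9·105 + 8.4·54 + 5.8·130 = 1674.9, so ȳ = 1674.9/21.5 ≈ 77.90.
Offset from (89, 72): Δx ≈ -21.53, Δy ≈ 5.90; distance = √(Δx² + Δy²) ≈ 22.32.

≈ 22.3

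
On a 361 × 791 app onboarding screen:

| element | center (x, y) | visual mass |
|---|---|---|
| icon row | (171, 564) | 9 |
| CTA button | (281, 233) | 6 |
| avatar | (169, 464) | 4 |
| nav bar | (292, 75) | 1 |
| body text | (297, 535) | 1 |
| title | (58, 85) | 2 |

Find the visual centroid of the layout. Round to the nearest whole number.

Weights sum to 9 + 6 + 4 + 1 + 1 + 2 = 23.
x-moment: 9·171 + 6·281 + 4·169 + 1·292 + 1·297 + 2·58 = 4606; centroid 4606/23 ≈ 200.26.
y-moment: 9·564 + 6·233 + 4·464 + 1·75 + 1·535 + 2·85 = 9110; centroid 9110/23 ≈ 396.09.

(200, 396)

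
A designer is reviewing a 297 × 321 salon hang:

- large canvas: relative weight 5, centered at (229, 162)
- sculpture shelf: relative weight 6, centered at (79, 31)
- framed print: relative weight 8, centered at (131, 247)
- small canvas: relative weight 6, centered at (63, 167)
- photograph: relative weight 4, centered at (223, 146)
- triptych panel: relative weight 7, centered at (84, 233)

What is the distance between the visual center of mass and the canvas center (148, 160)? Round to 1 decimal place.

≈ 25.3

Total weight = 5 + 6 + 8 + 6 + 4 + 7 = 36.
x: moment 4525 / weight 36 ≈ 125.69
y: moment 6189 / weight 36 ≈ 171.92
From (148, 160): dx = -22.31, dy = 11.92, so the distance is √(dx²+dy²) ≈ 25.29.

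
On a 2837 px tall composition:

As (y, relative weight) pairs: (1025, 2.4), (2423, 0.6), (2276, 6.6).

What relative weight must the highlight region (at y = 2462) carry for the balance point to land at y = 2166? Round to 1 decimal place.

Existing Σw = 9.6 (2.4 + 0.6 + 6.6); existing moment 2.4·1025 + 0.6·2423 + 6.6·2276 = 18935.4.
For the centroid to hit 2166: (18935.4 + w·2462) / (9.6 + w) = 2166.
Solving: w = (2166·9.6 − 18935.4) / (2462 − 2166) = 1858.2 / 296 ≈ 6.28.

w ≈ 6.3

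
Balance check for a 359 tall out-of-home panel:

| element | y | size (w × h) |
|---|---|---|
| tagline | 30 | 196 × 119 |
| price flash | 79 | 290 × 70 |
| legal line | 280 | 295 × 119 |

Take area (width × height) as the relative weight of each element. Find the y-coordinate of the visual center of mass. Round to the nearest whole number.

Areas: tagline 196·119 = 23324, price flash 290·70 = 20300, legal line 295·119 = 35105. Total weight = 78729.
Σw·y = 23324·30 + 20300·79 + 35105·280 = 12132820, so ȳ = 12132820/78729 ≈ 154.11.

y ≈ 154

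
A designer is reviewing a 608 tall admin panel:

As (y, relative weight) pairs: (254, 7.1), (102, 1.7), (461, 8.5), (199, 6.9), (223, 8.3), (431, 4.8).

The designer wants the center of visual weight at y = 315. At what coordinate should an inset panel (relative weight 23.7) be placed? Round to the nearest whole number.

New total weight: (7.1 + 1.7 + 8.5 + 6.9 + 8.3 + 4.8) + 23.7 = 61.0.
y: need Σw·y = 61.0·315 = 19215.0. Existing = 7.1·254 + 1.7·102 + 8.5·461 + 6.9·199 + 8.3·223 + 4.8·431 = 11188.1. Remainder 8026.9 / 23.7 ≈ 338.69.

y ≈ 339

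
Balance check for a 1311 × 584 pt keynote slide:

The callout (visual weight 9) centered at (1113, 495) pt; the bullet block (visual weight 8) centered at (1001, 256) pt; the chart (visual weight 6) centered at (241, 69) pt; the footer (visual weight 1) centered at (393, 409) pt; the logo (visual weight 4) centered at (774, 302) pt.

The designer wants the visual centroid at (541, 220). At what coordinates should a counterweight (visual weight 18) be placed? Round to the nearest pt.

(107, 88)

New total weight: (9 + 8 + 6 + 1 + 4) + 18 = 46.
x: target moment 46×541 = 24886; current 9·1113 + 8·1001 + 6·241 + 1·393 + 4·774 = 22960; the counterweight supplies 1926, so x = 1926/18 ≈ 107.00.
y: target moment 46×220 = 10120; current 9·495 + 8·256 + 6·69 + 1·409 + 4·302 = 8534; the counterweight supplies 1586, so y = 1586/18 ≈ 88.11.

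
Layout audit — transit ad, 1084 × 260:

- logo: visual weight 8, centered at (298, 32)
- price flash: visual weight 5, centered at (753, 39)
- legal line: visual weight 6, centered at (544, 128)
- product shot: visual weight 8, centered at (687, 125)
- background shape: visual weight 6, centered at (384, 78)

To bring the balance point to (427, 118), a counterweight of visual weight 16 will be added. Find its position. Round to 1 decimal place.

(231.9, 193.4)

After adding the counterweight, total weight = 8 + 5 + 6 + 8 + 6 + 16 = 49.
Along x: (17213 + 16·x) / 49 = 427 (existing moment 8·298 + 5·753 + 6·544 + 8·687 + 6·384 = 17213) ⇒ x = (20923 − 17213) / 16 ≈ 231.88.
Along y: (2687 + 16·y) / 49 = 118 (existing moment 8·32 + 5·39 + 6·128 + 8·125 + 6·78 = 2687) ⇒ y = (5782 − 2687) / 16 ≈ 193.44.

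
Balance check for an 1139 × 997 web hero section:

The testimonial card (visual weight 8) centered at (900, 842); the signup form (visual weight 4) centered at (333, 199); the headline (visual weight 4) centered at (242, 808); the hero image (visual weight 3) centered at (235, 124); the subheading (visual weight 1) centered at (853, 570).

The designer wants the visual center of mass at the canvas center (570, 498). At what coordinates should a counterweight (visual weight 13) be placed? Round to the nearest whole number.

After adding the counterweight, total weight = 8 + 4 + 4 + 3 + 1 + 13 = 33.
x: need Σw·x = 33·570 = 18810. Existing = 8·900 + 4·333 + 4·242 + 3·235 + 1·853 = 11058. Remainder 7752 / 13 ≈ 596.31.
y: need Σw·y = 33·498 = 16434. Existing = 8·842 + 4·199 + 4·808 + 3·124 + 1·570 = 11706. Remainder 4728 / 13 ≈ 363.69.

(596, 364)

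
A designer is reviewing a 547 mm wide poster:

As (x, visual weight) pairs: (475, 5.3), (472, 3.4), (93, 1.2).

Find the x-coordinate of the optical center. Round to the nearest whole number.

x ≈ 428

Weights sum to 5.3 + 3.4 + 1.2 = 9.9.
x-moment: 5.3·475 + 3.4·472 + 1.2·93 = 4233.9; centroid 4233.9/9.9 ≈ 427.67.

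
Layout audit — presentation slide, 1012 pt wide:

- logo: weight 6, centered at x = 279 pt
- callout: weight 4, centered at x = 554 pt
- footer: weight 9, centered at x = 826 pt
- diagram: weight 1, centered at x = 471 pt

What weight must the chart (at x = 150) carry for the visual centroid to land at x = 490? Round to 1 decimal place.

Fixed elements: Σw = 6 + 4 + 9 + 1 = 20, Σw·x = 6·279 + 4·554 + 9·826 + 1·471 = 11795.
Balance at x = 490 requires (11795 + w·150) / (20 + w) = 490.
So w = (490·20 − 11795)/(150 − 490) = -1995/-340 ≈ 5.87.

w ≈ 5.9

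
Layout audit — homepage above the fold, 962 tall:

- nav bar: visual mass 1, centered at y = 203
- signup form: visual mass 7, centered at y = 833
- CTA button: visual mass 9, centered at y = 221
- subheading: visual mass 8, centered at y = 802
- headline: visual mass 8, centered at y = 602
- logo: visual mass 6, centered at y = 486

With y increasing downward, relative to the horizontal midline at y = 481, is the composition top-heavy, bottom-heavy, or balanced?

Total weight = 1 + 7 + 9 + 8 + 8 + 6 = 39.
Σw·y = 22171; ȳ = 22171/39 ≈ 568.49.
568.5 lies below (larger y than) the midline 481, so the layout is bottom-heavy.

bottom-heavy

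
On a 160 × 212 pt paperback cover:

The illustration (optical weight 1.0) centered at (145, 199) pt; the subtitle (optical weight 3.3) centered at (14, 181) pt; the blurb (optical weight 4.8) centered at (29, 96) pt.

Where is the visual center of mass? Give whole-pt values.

(36, 138)

Weights sum to 1.0 + 3.3 + 4.8 = 9.1.
x: (1.0·145 + 3.3·14 + 4.8·29) / 9.1 = 330.4 / 9.1 ≈ 36.31
y: (1.0·199 + 3.3·181 + 4.8·96) / 9.1 = 1257.1 / 9.1 ≈ 138.14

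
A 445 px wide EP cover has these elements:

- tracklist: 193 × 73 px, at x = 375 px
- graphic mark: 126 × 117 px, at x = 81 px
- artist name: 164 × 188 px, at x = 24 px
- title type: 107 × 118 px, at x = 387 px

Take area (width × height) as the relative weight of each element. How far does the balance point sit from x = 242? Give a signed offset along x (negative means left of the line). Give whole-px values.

Areas: tracklist 193·73 = 14089, graphic mark 126·117 = 14742, artist name 164·188 = 30832, title type 107·118 = 12626. Total weight = 72289.
x: (14089·375 + 14742·81 + 30832·24 + 12626·387) / 72289 = 12103707 / 72289 ≈ 167.43
Offset from x = 242: 167.43 − 242 ≈ -74.57.

≈ -75 px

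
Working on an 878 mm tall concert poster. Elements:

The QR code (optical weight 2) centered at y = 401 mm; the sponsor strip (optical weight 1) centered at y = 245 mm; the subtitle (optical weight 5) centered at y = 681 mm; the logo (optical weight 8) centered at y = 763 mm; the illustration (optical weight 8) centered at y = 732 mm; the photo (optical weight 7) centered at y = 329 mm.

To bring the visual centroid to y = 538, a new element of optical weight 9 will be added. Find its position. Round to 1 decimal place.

After adding the new element, total weight = 2 + 1 + 5 + 8 + 8 + 7 + 9 = 40.
Along y: (18715 + 9·y) / 40 = 538 (existing moment 2·401 + 1·245 + 5·681 + 8·763 + 8·732 + 7·329 = 18715) ⇒ y = (21520 − 18715) / 9 ≈ 311.67.

y ≈ 311.7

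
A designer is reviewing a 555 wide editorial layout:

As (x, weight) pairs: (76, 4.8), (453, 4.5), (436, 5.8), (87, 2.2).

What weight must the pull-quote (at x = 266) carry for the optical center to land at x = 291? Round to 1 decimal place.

Existing Σw = 17.3 (4.8 + 4.5 + 5.8 + 2.2); existing moment 4.8·76 + 4.5·453 + 5.8·436 + 2.2·87 = 5123.5.
Balance at x = 291 requires (5123.5 + w·266) / (17.3 + w) = 291.
Solving: w = (291·17.3 − 5123.5) / (266 − 291) = -89.2 / -25 ≈ 3.57.

w ≈ 3.6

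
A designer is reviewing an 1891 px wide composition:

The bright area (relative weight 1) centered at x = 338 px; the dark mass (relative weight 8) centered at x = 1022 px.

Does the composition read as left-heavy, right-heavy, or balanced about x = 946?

Total weight = 1 + 8 = 9.
Σw·x = 1·338 + 8·1022 = 8514, so x̄ = 8514/9 ≈ 946.00.
That equals the midline 946 — balanced.

balanced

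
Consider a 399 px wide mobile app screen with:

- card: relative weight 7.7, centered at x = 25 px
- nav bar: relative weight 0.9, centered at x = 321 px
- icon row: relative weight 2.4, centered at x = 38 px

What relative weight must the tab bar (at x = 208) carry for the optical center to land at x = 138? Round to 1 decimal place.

w ≈ 13.5

Existing Σw = 11.0 (7.7 + 0.9 + 2.4); existing moment 7.7·25 + 0.9·321 + 2.4·38 = 572.6.
Balance at x = 138 requires (572.6 + w·208) / (11.0 + w) = 138.
Rearranging, w·(208 − 138) = 138·11.0 − 572.6 = 945.4, so w ≈ 945.4/70 = 13.51.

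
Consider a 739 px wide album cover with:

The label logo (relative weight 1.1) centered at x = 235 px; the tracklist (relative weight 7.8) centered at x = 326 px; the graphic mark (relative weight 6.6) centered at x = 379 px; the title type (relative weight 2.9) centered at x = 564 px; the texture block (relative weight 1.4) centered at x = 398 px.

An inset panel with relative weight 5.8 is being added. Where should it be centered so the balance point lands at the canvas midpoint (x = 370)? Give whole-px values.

x ≈ 341

New total weight: (1.1 + 7.8 + 6.6 + 2.9 + 1.4) + 5.8 = 25.6.
Along x: (7495.5 + 5.8·x) / 25.6 = 370 (existing moment 1.1·235 + 7.8·326 + 6.6·379 + 2.9·564 + 1.4·398 = 7495.5) ⇒ x = (9472.0 − 7495.5) / 5.8 ≈ 340.78.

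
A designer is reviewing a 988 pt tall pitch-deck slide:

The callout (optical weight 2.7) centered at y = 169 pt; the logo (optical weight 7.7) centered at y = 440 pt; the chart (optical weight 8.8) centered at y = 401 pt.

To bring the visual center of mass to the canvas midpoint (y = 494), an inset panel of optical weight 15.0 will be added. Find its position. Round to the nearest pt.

y ≈ 635

After adding the inset panel, total weight = 2.7 + 7.7 + 8.8 + 15.0 = 34.2.
y: target moment 34.2×494 = 16894.8; current 2.7·169 + 7.7·440 + 8.8·401 = 7373.1; the inset panel supplies 9521.7, so y = 9521.7/15.0 ≈ 634.78.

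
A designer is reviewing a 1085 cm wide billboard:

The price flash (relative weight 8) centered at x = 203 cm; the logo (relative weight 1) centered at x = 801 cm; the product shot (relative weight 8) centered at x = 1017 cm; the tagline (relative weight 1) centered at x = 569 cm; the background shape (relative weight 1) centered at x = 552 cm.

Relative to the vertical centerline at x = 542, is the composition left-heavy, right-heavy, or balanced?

Σw = 8 + 1 + 8 + 1 + 1 = 19.
Σw·x = 8·203 + 1·801 + 8·1017 + 1·569 + 1·552 = 11682, so x̄ = 11682/19 ≈ 614.84.
614.8 lies right of the midline 542, so the layout is right-heavy.

right-heavy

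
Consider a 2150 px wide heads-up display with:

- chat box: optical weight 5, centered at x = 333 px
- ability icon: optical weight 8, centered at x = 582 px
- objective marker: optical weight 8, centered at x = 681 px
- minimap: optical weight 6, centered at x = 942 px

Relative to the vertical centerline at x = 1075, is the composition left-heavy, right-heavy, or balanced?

left-heavy

Σw = 5 + 8 + 8 + 6 = 27.
x-moment: 5·333 + 8·582 + 8·681 + 6·942 = 17421; centroid 17421/27 ≈ 645.22.
645.2 vs midline 1075 → left-heavy.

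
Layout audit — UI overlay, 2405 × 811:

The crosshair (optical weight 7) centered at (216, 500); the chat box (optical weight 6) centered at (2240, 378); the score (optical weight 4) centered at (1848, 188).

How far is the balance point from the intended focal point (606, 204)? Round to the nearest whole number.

Total weight = 7 + 6 + 4 = 17.
x: (7·216 + 6·2240 + 4·1848) / 17 = 22344 / 17 ≈ 1314.35
y: (7·500 + 6·378 + 4·188) / 17 = 6520 / 17 ≈ 383.53
From (606, 204): dx = 708.35, dy = 179.53, so the distance is √(dx²+dy²) ≈ 730.75.

≈ 731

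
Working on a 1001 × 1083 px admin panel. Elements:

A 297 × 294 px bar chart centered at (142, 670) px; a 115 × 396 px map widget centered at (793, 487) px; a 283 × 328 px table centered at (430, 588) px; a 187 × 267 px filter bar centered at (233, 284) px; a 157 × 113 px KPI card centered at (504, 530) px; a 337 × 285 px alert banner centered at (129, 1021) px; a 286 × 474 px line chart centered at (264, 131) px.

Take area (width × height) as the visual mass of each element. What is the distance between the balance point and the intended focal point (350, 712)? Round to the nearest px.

Taking area as weight: bar chart 297·294 = 87318, map widget 115·396 = 45540, table 283·328 = 92824, filter bar 187·267 = 49929, KPI card 157·113 = 17741, alert banner 337·285 = 96045, line chart 286·474 = 135564. Sum 524961.
x: moment 157180318 / weight 524961 ≈ 299.41
y: moment 274664947 / weight 524961 ≈ 523.21
Relative to (350, 712): Δ = (-50.59, -188.79); |Δ| = √(-50.59² + -188.79²) ≈ 195.45.

≈ 195 px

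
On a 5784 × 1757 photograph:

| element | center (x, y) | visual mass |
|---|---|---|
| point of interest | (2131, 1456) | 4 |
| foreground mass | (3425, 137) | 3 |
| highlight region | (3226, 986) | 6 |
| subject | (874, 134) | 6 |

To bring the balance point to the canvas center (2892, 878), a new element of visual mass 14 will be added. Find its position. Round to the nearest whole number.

After adding the new element, total weight = 4 + 3 + 6 + 6 + 14 = 33.
x: target moment 33×2892 = 95436; current 4·2131 + 3·3425 + 6·3226 + 6·874 = 43399; the new element supplies 52037, so x = 52037/14 ≈ 3716.93.
y: target moment 33×878 = 28974; current 4·1456 + 3·137 + 6·986 + 6·134 = 12955; the new element supplies 16019, so y = 16019/14 ≈ 1144.21.

(3717, 1144)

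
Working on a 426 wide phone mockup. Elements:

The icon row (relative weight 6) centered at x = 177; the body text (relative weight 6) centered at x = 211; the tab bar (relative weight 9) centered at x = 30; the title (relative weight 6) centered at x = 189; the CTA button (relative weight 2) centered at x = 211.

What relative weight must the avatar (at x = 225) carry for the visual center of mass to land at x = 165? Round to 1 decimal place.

Fixed elements: Σw = 6 + 6 + 9 + 6 + 2 = 29, Σw·x = 6·177 + 6·211 + 9·30 + 6·189 + 2·211 = 4154.
Balance at x = 165 requires (4154 + w·225) / (29 + w) = 165.
So w = (165·29 − 4154)/(225 − 165) = 631/60 ≈ 10.52.

w ≈ 10.5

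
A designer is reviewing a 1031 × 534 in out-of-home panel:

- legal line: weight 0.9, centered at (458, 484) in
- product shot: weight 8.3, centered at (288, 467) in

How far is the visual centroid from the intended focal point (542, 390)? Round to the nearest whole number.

≈ 250 in

Total weight = 0.9 + 8.3 = 9.2.
x: (0.9·458 + 8.3·288) / 9.2 = 2802.6 / 9.2 ≈ 304.63
y: (0.9·484 + 8.3·467) / 9.2 = 4311.7 / 9.2 ≈ 468.66
Relative to (542, 390): Δ = (-237.37, 78.66); |Δ| = √(-237.37² + 78.66²) ≈ 250.06.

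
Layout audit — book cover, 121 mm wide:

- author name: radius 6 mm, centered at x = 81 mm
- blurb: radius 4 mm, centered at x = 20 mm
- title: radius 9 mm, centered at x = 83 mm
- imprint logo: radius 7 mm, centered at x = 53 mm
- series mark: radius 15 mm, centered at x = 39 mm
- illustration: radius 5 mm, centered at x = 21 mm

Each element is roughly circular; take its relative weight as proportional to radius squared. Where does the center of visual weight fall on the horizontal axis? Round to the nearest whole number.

x ≈ 51

r² weights: author name 6² = 36, blurb 4² = 16, title 9² = 81, imprint logo 7² = 49, series mark 15² = 225, illustration 5² = 25. Total = 432.
x: moment 21856 / weight 432 ≈ 50.59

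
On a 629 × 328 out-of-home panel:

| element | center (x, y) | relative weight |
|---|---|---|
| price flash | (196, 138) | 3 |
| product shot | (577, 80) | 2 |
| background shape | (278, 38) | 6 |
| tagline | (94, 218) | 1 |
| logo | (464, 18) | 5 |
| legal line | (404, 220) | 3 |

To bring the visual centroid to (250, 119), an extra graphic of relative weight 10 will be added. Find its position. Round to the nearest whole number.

(46, 180)

After adding the extra graphic, total weight = 3 + 2 + 6 + 1 + 5 + 3 + 10 = 30.
x: need Σw·x = 30·250 = 7500. Existing = 3·196 + 2·577 + 6·278 + 1·94 + 5·464 + 3·404 = 7036. Remainder 464 / 10 ≈ 46.40.
y: need Σw·y = 30·119 = 3570. Existing = 3·138 + 2·80 + 6·38 + 1·218 + 5·18 + 3·220 = 1770. Remainder 1800 / 10 ≈ 180.00.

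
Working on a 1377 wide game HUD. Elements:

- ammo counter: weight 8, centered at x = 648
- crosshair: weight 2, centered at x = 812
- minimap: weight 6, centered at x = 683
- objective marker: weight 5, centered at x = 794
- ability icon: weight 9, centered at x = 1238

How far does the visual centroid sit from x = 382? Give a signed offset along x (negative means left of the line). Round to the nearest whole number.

Σw = 8 + 2 + 6 + 5 + 9 = 30.
Σw·x = 8·648 + 2·812 + 6·683 + 5·794 + 9·1238 = 26018, so x̄ = 26018/30 ≈ 867.27.
Against x = 382, that's 867.27 − 382 = 485.27.

≈ 485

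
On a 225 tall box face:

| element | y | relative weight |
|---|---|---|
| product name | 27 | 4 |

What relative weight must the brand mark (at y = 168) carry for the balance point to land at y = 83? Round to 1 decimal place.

w ≈ 2.6

Known: weight 4 with moment 4·27 = 108.
For the centroid to hit 83: (108 + w·168) / (4 + w) = 83.
Solving: w = (83·4 − 108) / (168 − 83) = 224 / 85 ≈ 2.64.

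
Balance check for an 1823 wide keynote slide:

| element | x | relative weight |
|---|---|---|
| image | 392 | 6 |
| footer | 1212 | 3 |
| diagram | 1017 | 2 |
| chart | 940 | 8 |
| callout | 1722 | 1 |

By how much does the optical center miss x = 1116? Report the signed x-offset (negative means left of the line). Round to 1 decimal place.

Weights sum to 6 + 3 + 2 + 8 + 1 = 20.
Σw·x = 6·392 + 3·1212 + 2·1017 + 8·940 + 1·1722 = 17264, so x̄ = 17264/20 ≈ 863.20.
Against x = 1116, that's 863.20 − 1116 = -252.80.

≈ -252.8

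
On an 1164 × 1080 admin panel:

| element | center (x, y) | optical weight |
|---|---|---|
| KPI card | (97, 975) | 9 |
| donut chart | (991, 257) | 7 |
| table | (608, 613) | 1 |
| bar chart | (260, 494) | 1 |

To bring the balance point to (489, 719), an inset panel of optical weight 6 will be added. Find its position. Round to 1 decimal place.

(509.7, 929.2)

With the inset panel, Σw becomes 9 + 7 + 1 + 1 + 6 = 24.
Along x: (8678 + 6·x) / 24 = 489 (existing moment 9·97 + 7·991 + 1·608 + 1·260 = 8678) ⇒ x = (11736 − 8678) / 6 ≈ 509.67.
Along y: (11681 + 6·y) / 24 = 719 (existing moment 9·975 + 7·257 + 1·613 + 1·494 = 11681) ⇒ y = (17256 − 11681) / 6 ≈ 929.17.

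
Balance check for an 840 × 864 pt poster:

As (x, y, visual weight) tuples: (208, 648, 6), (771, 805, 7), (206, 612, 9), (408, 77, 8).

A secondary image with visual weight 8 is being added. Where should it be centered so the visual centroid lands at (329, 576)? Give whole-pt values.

With the secondary image, Σw becomes 6 + 7 + 9 + 8 + 8 = 38.
x: need Σw·x = 38·329 = 12502. Existing = 6·208 + 7·771 + 9·206 + 8·408 = 11763. Remainder 739 / 8 ≈ 92.38.
y: need Σw·y = 38·576 = 21888. Existing = 6·648 + 7·805 + 9·612 + 8·77 = 15647. Remainder 6241 / 8 ≈ 780.12.

(92, 780)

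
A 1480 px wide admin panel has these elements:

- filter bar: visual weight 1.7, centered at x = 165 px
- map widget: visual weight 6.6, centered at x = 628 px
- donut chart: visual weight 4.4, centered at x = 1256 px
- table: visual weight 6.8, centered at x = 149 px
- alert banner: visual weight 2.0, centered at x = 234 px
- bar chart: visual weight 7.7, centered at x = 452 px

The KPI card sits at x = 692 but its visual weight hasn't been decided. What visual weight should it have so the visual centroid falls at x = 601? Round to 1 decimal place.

w ≈ 29.0

Known weights sum to 1.7 + 6.6 + 4.4 + 6.8 + 2.0 + 7.7 = 29.2; their moment is 1.7·165 + 6.6·628 + 4.4·1256 + 6.8·149 + 2.0·234 + 7.7·452 = 14913.3.
Balance at x = 601 requires (14913.3 + w·692) / (29.2 + w) = 601.
Rearranging, w·(692 − 601) = 601·29.2 − 14913.3 = 2635.9, so w ≈ 2635.9/91 = 28.97.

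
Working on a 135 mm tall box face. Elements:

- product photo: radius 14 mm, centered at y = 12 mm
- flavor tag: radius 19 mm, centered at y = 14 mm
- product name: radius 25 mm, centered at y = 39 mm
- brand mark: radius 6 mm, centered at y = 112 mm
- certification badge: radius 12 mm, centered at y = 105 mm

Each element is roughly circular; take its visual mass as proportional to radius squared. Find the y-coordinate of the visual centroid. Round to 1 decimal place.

Weights ∝ r²: product photo 14² = 196, flavor tag 19² = 361, product name 25² = 625, brand mark 6² = 36, certification badge 12² = 144; Σw = 1362.
Σw·y = 196·12 + 361·14 + 625·39 + 36·112 + 144·105 = 50933, so ȳ = 50933/1362 ≈ 37.40.

y ≈ 37.4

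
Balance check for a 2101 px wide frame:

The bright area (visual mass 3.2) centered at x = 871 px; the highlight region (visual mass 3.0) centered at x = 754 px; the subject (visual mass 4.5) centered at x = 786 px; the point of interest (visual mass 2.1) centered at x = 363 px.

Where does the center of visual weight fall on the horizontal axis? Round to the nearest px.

Weights sum to 3.2 + 3.0 + 4.5 + 2.1 = 12.8.
x: (3.2·871 + 3.0·754 + 4.5·786 + 2.1·363) / 12.8 = 9348.5 / 12.8 ≈ 730.35

x ≈ 730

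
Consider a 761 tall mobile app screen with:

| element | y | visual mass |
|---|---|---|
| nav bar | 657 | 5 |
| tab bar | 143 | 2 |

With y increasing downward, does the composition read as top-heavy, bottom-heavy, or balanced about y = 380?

Weights sum to 5 + 2 = 7.
y-moment: 5·657 + 2·143 = 3571; centroid 3571/7 ≈ 510.14.
Since 510.1 is below (larger y than) 380, the composition reads bottom-heavy.

bottom-heavy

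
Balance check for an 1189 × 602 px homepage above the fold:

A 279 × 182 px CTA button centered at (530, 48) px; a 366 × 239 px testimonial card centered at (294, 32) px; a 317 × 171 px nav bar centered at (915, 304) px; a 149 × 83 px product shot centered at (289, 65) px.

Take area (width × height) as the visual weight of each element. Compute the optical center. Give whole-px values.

(517, 110)

Areas → weights: CTA button 279·182 = 50778, testimonial card 366·239 = 87474, nav bar 317·171 = 54207, product shot 149·83 = 12367; Σw = 204826.
x-moment: 50778·530 + 87474·294 + 54207·915 + 12367·289 = 105803164; centroid 105803164/204826 ≈ 516.55.
y-moment: 50778·48 + 87474·32 + 54207·304 + 12367·65 = 22519295; centroid 22519295/204826 ≈ 109.94.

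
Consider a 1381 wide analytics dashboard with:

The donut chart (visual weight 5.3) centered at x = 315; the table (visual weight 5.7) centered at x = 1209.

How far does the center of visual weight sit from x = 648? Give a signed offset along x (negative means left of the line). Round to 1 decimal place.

≈ 130.3

Weights sum to 5.3 + 5.7 = 11.0.
x-moment: 5.3·315 + 5.7·1209 = 8560.8; centroid 8560.8/11.0 ≈ 778.25.
Offset from x = 648: 778.25 − 648 ≈ 130.25.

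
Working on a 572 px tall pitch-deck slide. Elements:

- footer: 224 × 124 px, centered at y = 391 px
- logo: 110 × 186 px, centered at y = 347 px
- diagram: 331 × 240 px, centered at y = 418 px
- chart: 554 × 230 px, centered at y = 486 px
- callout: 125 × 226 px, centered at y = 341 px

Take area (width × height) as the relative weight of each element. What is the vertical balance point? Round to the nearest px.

y ≈ 433

Areas → weights: footer 224·124 = 27776, logo 110·186 = 20460, diagram 331·240 = 79440, chart 554·230 = 127420, callout 125·226 = 28250; Σw = 283346.
y: (27776·391 + 20460·347 + 79440·418 + 127420·486 + 28250·341) / 283346 = 122725326 / 283346 ≈ 433.13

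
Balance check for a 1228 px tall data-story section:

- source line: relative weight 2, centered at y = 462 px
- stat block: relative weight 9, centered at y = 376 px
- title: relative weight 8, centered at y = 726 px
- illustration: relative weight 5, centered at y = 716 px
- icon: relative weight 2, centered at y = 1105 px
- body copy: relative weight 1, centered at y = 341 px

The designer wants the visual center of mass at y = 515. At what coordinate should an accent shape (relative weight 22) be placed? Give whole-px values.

After adding the accent shape, total weight = 2 + 9 + 8 + 5 + 2 + 1 + 22 = 49.
Along y: (16247 + 22·y) / 49 = 515 (existing moment 2·462 + 9·376 + 8·726 + 5·716 + 2·1105 + 1·341 = 16247) ⇒ y = (25235 − 16247) / 22 ≈ 408.55.

y ≈ 409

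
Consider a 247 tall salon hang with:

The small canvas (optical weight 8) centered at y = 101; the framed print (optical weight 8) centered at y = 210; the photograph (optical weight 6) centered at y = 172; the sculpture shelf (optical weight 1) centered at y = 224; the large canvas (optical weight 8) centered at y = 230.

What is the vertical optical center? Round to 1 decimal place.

y ≈ 180.1

Σw = 8 + 8 + 6 + 1 + 8 = 31.
y: (8·101 + 8·210 + 6·172 + 1·224 + 8·230) / 31 = 5584 / 31 ≈ 180.13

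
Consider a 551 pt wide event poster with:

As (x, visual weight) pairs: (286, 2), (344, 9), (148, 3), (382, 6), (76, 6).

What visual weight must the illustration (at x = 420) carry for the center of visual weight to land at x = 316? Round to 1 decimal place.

Existing Σw = 26 (2 + 9 + 3 + 6 + 6); existing moment 2·286 + 9·344 + 3·148 + 6·382 + 6·76 = 6860.
For the centroid to hit 316: (6860 + w·420) / (26 + w) = 316.
So w = (316·26 − 6860)/(420 − 316) = 1356/104 ≈ 13.04.

w ≈ 13.0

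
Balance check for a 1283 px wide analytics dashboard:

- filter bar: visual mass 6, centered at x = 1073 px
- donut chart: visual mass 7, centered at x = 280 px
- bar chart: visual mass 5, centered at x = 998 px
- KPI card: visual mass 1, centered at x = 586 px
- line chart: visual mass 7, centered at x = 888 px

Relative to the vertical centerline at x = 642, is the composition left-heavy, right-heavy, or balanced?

right-heavy

Weights sum to 6 + 7 + 5 + 1 + 7 = 26.
Σw·x = 6·1073 + 7·280 + 5·998 + 1·586 + 7·888 = 20190, so x̄ = 20190/26 ≈ 776.54.
776.5 lies right of the midline 642, so the layout is right-heavy.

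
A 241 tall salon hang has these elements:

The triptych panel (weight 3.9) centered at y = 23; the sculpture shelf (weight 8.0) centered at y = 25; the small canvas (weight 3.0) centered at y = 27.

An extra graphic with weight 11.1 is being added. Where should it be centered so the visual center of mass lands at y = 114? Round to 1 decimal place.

y ≈ 233.6

New total weight: (3.9 + 8.0 + 3.0) + 11.1 = 26.0.
Along y: (370.7 + 11.1·y) / 26.0 = 114 (existing moment 3.9·23 + 8.0·25 + 3.0·27 = 370.7) ⇒ y = (2964.0 − 370.7) / 11.1 ≈ 233.63.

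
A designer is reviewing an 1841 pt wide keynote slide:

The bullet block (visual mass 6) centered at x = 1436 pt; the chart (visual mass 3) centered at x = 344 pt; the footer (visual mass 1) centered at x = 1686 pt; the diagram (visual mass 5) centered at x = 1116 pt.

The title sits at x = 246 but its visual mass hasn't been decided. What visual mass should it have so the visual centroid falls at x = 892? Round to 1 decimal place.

w ≈ 5.5

Existing Σw = 15 (6 + 3 + 1 + 5); existing moment 6·1436 + 3·344 + 1·1686 + 5·1116 = 16914.
For the centroid to hit 892: (16914 + w·246) / (15 + w) = 892.
Rearranging, w·(246 − 892) = 892·15 − 16914 = -3534, so w ≈ -3534/-646 = 5.47.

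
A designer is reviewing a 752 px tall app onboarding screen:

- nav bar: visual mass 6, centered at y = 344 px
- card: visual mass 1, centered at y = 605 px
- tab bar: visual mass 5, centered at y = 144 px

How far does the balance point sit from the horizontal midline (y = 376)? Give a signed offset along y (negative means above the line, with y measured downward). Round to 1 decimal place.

Weights sum to 6 + 1 + 5 = 12.
y-moment: 6·344 + 1·605 + 5·144 = 3389; centroid 3389/12 ≈ 282.42.
Offset from y = 376: 282.42 − 376 ≈ -93.58.

≈ -93.6 px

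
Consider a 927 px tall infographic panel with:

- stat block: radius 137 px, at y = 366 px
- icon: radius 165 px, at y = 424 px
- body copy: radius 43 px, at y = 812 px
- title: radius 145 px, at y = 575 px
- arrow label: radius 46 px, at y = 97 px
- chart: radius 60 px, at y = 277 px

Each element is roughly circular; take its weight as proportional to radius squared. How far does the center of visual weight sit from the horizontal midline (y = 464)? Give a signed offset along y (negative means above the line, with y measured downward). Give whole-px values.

≈ -19 px

Weights ∝ r²: stat block 137² = 18769, icon 165² = 27225, body copy 43² = 1849, title 145² = 21025, arrow label 46² = 2116, chart 60² = 3600; Σw = 74584.
y: moment 33206069 / weight 74584 ≈ 445.22
Difference: 445.22 − 464 ≈ -18.78.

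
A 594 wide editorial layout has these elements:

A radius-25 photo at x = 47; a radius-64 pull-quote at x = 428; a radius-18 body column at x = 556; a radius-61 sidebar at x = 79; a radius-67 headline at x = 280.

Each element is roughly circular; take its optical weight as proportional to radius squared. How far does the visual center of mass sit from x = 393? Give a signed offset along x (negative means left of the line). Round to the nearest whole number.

r² weights: photo 25² = 625, pull-quote 64² = 4096, body column 18² = 324, sidebar 61² = 3721, headline 67² = 4489. Total = 13255.
x-moment: 625·47 + 4096·428 + 324·556 + 3721·79 + 4489·280 = 3513486; centroid 3513486/13255 ≈ 265.07.
Difference: 265.07 − 393 ≈ -127.93.

≈ -128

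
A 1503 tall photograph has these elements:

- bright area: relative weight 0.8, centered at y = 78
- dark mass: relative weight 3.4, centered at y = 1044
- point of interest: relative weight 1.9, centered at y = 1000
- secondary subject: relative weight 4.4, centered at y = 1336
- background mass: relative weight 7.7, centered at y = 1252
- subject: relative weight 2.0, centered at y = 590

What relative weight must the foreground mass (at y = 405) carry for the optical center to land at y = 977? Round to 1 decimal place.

w ≈ 4.3

Known weights sum to 0.8 + 3.4 + 1.9 + 4.4 + 7.7 + 2.0 = 20.2; their moment is 0.8·78 + 3.4·1044 + 1.9·1000 + 4.4·1336 + 7.7·1252 + 2.0·590 = 22210.8.
Balance at y = 977 requires (22210.8 + w·405) / (20.2 + w) = 977.
Rearranging, w·(405 − 977) = 977·20.2 − 22210.8 = -2475.4, so w ≈ -2475.4/-572 = 4.33.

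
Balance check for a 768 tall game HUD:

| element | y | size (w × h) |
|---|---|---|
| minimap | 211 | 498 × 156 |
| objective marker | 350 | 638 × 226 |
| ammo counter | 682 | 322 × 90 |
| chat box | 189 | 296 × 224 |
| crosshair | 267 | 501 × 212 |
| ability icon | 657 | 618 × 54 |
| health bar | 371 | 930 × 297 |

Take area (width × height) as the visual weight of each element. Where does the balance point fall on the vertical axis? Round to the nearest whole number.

Areas → weights: minimap 498·156 = 77688, objective marker 638·226 = 144188, ammo counter 322·90 = 28980, chat box 296·224 = 66304, crosshair 501·212 = 106212, ability icon 618·54 = 33372, health bar 930·297 = 276210; Σw = 732954.
Σw·y = 251911702; ȳ = 251911702/732954 ≈ 343.69.

y ≈ 344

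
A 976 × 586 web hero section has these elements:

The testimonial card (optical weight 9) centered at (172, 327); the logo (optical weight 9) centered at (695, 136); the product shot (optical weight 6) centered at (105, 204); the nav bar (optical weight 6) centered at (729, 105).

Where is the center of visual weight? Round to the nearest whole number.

Total weight = 9 + 9 + 6 + 6 = 30.
x-moment: 9·172 + 9·695 + 6·105 + 6·729 = 12807; centroid 12807/30 ≈ 426.90.
y-moment: 9·327 + 9·136 + 6·204 + 6·105 = 6021; centroid 6021/30 ≈ 200.70.

(427, 201)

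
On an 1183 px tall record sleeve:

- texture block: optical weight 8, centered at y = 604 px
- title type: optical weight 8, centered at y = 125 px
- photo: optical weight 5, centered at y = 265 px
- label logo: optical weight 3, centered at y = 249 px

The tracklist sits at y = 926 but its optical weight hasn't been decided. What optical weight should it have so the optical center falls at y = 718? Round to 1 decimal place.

w ≈ 44.8

Existing Σw = 24 (8 + 8 + 5 + 3); existing moment 8·604 + 8·125 + 5·265 + 3·249 = 7904.
Set Σw·y/Σw = 718: (7904 + 926w) = 718·(24 + w).
Rearranging, w·(926 − 718) = 718·24 − 7904 = 9328, so w ≈ 9328/208 = 44.85.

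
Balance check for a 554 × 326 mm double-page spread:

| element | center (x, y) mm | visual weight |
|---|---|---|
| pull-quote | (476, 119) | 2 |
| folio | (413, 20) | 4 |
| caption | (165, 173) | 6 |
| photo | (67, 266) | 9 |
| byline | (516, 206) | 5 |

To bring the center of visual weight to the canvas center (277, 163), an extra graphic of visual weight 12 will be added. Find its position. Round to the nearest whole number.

(312, 118)

With the extra graphic, Σw becomes 2 + 4 + 6 + 9 + 5 + 12 = 38.
Along x: (6777 + 12·x) / 38 = 277 (existing moment 2·476 + 4·413 + 6·165 + 9·67 + 5·516 = 6777) ⇒ x = (10526 − 6777) / 12 ≈ 312.42.
Along y: (4780 + 12·y) / 38 = 163 (existing moment 2·119 + 4·20 + 6·173 + 9·266 + 5·206 = 4780) ⇒ y = (6194 − 4780) / 12 ≈ 117.83.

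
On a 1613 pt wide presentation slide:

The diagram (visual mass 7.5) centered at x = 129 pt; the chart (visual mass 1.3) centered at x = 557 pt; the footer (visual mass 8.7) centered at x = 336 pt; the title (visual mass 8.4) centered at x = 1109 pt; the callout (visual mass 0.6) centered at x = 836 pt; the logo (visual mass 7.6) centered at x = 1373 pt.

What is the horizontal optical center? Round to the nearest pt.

x ≈ 729

Weights sum to 7.5 + 1.3 + 8.7 + 8.4 + 0.6 + 7.6 = 34.1.
Σw·x = 24866.8; x̄ = 24866.8/34.1 ≈ 729.23.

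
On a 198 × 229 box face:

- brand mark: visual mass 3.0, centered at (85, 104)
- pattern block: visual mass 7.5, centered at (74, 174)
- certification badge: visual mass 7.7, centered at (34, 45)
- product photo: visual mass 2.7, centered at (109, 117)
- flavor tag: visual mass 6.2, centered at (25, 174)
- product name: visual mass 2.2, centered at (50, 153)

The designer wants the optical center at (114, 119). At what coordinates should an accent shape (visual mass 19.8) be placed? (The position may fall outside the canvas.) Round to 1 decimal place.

After adding the accent shape, total weight = 3.0 + 7.5 + 7.7 + 2.7 + 6.2 + 2.2 + 19.8 = 49.1.
x: target moment 49.1×114 = 5597.4; current 3.0·85 + 7.5·74 + 7.7·34 + 2.7·109 + 6.2·25 + 2.2·50 = 1631.1; the accent shape supplies 3966.3, so x = 3966.3/19.8 ≈ 200.32.
y: target moment 49.1×119 = 5842.9; current 3.0·104 + 7.5·174 + 7.7·45 + 2.7·117 + 6.2·174 + 2.2·153 = 3694.8; the accent shape supplies 2148.1, so y = 2148.1/19.8 ≈ 108.49.

(200.3, 108.5)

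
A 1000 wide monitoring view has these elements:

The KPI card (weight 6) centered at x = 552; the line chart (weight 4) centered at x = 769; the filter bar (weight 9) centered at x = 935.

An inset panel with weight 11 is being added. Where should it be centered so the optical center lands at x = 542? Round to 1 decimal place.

x ≈ 132.5

New total weight: (6 + 4 + 9) + 11 = 30.
x: target moment 30×542 = 16260; current 6·552 + 4·769 + 9·935 = 14803; the inset panel supplies 1457, so x = 1457/11 ≈ 132.45.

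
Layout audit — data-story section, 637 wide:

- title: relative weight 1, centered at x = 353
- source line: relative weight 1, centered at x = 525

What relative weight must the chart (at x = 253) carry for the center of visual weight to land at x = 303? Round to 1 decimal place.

Known weights sum to 1 + 1 = 2; their moment is 1·353 + 1·525 = 878.
Balance at x = 303 requires (878 + w·253) / (2 + w) = 303.
Rearranging, w·(253 − 303) = 303·2 − 878 = -272, so w ≈ -272/-50 = 5.44.

w ≈ 5.4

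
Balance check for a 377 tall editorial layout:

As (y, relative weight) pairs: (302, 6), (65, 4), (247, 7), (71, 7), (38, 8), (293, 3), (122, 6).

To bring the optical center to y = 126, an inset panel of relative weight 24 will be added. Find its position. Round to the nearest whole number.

With the inset panel, Σw becomes 6 + 4 + 7 + 7 + 8 + 3 + 6 + 24 = 65.
y: target moment 65×126 = 8190; current 6·302 + 4·65 + 7·247 + 7·71 + 8·38 + 3·293 + 6·122 = 6213; the inset panel supplies 1977, so y = 1977/24 ≈ 82.38.

y ≈ 82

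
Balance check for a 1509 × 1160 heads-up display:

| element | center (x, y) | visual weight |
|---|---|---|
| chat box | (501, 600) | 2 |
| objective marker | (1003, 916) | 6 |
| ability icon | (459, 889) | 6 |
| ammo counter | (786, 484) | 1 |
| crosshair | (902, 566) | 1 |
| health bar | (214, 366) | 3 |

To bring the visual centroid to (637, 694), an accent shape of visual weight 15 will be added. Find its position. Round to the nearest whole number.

New total weight: (2 + 6 + 6 + 1 + 1 + 3) + 15 = 34.
Along x: (12104 + 15·x) / 34 = 637 (existing moment 2·501 + 6·1003 + 6·459 + 1·786 + 1·902 + 3·214 = 12104) ⇒ x = (21658 − 12104) / 15 ≈ 636.93.
Along y: (14178 + 15·y) / 34 = 694 (existing moment 2·600 + 6·916 + 6·889 + 1·484 + 1·566 + 3·366 = 14178) ⇒ y = (23596 − 14178) / 15 ≈ 627.87.

(637, 628)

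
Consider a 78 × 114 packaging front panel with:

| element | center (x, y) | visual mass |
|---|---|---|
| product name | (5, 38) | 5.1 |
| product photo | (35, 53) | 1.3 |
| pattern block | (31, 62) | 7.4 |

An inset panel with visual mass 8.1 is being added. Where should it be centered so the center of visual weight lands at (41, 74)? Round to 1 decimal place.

(73.8, 111.0)

With the inset panel, Σw becomes 5.1 + 1.3 + 7.4 + 8.1 = 21.9.
x: need Σw·x = 21.9·41 = 897.9. Existing = 5.1·5 + 1.3·35 + 7.4·31 = 300.4. Remainder 597.5 / 8.1 ≈ 73.77.
y: need Σw·y = 21.9·74 = 1620.6. Existing = 5.1·38 + 1.3·53 + 7.4·62 = 721.5. Remainder 899.1 / 8.1 ≈ 111.00.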